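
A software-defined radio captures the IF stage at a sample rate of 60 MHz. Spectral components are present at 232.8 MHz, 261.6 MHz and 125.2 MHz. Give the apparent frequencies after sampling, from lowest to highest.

5.2 MHz, 7.2 MHz, 21.6 MHz

fs/2 = 30 MHz.
232.8 MHz mod fs = 52.8 MHz.
52.8 MHz > fs/2 = 30 MHz, folds to fs − 52.8 MHz = 7.2 MHz.
261.6 MHz mod fs = 21.6 MHz.
21.6 MHz ≤ fs/2 = 30 MHz, appears at 21.6 MHz.
125.2 MHz mod fs = 5.2 MHz.
5.2 MHz ≤ fs/2 = 30 MHz, appears at 5.2 MHz.
Distinct values: {5.2 MHz, 7.2 MHz, 21.6 MHz}.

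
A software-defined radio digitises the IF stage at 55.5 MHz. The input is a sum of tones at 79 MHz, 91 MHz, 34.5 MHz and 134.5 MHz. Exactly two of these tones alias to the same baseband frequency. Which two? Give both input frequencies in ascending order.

79 MHz, 134.5 MHz

fs/2 = 27.75 MHz.
79 MHz mod fs = 23.5 MHz.
23.5 MHz ≤ fs/2 = 27.75 MHz, appears at 23.5 MHz.
91 MHz mod fs = 35.5 MHz.
35.5 MHz > fs/2 = 27.75 MHz, folds to fs − 35.5 MHz = 20 MHz.
34.5 MHz > fs/2 = 27.75 MHz, folds to fs − 34.5 MHz = 21 MHz.
134.5 MHz mod fs = 23.5 MHz.
23.5 MHz ≤ fs/2 = 27.75 MHz, appears at 23.5 MHz.
79 MHz and 134.5 MHz both map to 23.5 MHz.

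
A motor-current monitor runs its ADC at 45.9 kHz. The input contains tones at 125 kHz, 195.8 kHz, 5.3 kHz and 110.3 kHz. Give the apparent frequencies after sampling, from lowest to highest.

fs/2 = 22.95 kHz.
125 kHz mod fs = 33.2 kHz.
33.2 kHz > fs/2 = 22.95 kHz, folds to fs − 33.2 kHz = 12.7 kHz.
195.8 kHz mod fs = 12.2 kHz.
12.2 kHz ≤ fs/2 = 22.95 kHz, appears at 12.2 kHz.
5.3 kHz ≤ fs/2 = 22.95 kHz, passes unchanged.
110.3 kHz mod fs = 18.5 kHz.
18.5 kHz ≤ fs/2 = 22.95 kHz, appears at 18.5 kHz.
Distinct values: {5.3 kHz, 12.2 kHz, 12.7 kHz, 18.5 kHz}.

5.3 kHz, 12.2 kHz, 12.7 kHz, 18.5 kHz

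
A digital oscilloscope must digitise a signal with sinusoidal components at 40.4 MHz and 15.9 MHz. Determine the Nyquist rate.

80.8 MHz

Highest-frequency component: 40.4 MHz.
Nyquist rate = 2 × 40.4 MHz = 80.8 MHz.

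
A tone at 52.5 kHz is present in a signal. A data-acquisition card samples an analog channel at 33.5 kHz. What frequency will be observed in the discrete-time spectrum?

52.5 kHz mod fs = 19 kHz.
19 kHz > fs/2 = 16.75 kHz, folds to fs − 19 kHz = 14.5 kHz.

14.5 kHz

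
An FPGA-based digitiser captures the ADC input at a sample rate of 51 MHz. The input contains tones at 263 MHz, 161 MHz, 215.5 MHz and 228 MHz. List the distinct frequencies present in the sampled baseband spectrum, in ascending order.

8 MHz, 11.5 MHz, 24 MHz

fs/2 = 25.5 MHz.
263 MHz mod fs = 8 MHz.
8 MHz ≤ fs/2 = 25.5 MHz, appears at 8 MHz.
161 MHz mod fs = 8 MHz.
8 MHz ≤ fs/2 = 25.5 MHz, appears at 8 MHz.
215.5 MHz mod fs = 11.5 MHz.
11.5 MHz ≤ fs/2 = 25.5 MHz, appears at 11.5 MHz.
228 MHz mod fs = 24 MHz.
24 MHz ≤ fs/2 = 25.5 MHz, appears at 24 MHz.
Distinct values: {8 MHz, 11.5 MHz, 24 MHz}.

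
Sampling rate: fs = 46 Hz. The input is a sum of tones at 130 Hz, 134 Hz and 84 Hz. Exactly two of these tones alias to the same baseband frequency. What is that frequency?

fs/2 = 23 Hz.
130 Hz mod fs = 38 Hz.
38 Hz > fs/2 = 23 Hz, folds to fs − 38 Hz = 8 Hz.
134 Hz mod fs = 42 Hz.
42 Hz > fs/2 = 23 Hz, folds to fs − 42 Hz = 4 Hz.
84 Hz mod fs = 38 Hz.
38 Hz > fs/2 = 23 Hz, folds to fs − 38 Hz = 8 Hz.
84 Hz and 130 Hz both map to 8 Hz.

8 Hz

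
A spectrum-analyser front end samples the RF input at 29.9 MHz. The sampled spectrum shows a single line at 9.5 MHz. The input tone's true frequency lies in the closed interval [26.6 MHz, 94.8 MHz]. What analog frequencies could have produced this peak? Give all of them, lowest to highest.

39.4 MHz, 50.3 MHz, 69.3 MHz, 80.2 MHz

Frequencies that alias to 9.5 MHz are k·fs ± 9.5 MHz for integer k ≥ 0.
k=0: 9.5 MHz.
k=1: 20.4 MHz, 39.4 MHz.
k=2: 50.3 MHz, 69.3 MHz.
k=3: 80.2 MHz, 99.2 MHz.
k=4: 110.1 MHz, 129.1 MHz.
Within [26.6 MHz, 94.8 MHz]: 39.4 MHz, 50.3 MHz, 69.3 MHz, 80.2 MHz.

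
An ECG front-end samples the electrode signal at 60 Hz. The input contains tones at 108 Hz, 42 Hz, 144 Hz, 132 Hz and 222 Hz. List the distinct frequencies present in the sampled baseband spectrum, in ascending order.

12 Hz, 18 Hz, 24 Hz

fs/2 = 30 Hz.
108 Hz mod fs = 48 Hz.
48 Hz > fs/2 = 30 Hz, folds to fs − 48 Hz = 12 Hz.
42 Hz > fs/2 = 30 Hz, folds to fs − 42 Hz = 18 Hz.
144 Hz mod fs = 24 Hz.
24 Hz ≤ fs/2 = 30 Hz, appears at 24 Hz.
132 Hz mod fs = 12 Hz.
12 Hz ≤ fs/2 = 30 Hz, appears at 12 Hz.
222 Hz mod fs = 42 Hz.
42 Hz > fs/2 = 30 Hz, folds to fs − 42 Hz = 18 Hz.
Distinct values: {12 Hz, 18 Hz, 24 Hz}.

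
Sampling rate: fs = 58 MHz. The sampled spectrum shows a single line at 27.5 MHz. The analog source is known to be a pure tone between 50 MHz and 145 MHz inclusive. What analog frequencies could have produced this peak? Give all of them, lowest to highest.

85.5 MHz, 88.5 MHz, 143.5 MHz

Frequencies that alias to 27.5 MHz are k·fs ± 27.5 MHz for integer k ≥ 0.
k=0: 27.5 MHz.
k=1: 30.5 MHz, 85.5 MHz.
k=2: 88.5 MHz, 143.5 MHz.
k=3: 146.5 MHz, 201.5 MHz.
Within [50 MHz, 145 MHz]: 85.5 MHz, 88.5 MHz, 143.5 MHz.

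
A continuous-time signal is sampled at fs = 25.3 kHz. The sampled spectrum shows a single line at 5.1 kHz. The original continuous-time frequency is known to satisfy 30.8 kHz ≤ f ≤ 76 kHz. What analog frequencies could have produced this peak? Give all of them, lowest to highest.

45.5 kHz, 55.7 kHz, 70.8 kHz

Frequencies that alias to 5.1 kHz are k·fs ± 5.1 kHz for integer k ≥ 0.
k=0: 5.1 kHz.
k=1: 20.2 kHz, 30.4 kHz.
k=2: 45.5 kHz, 55.7 kHz.
k=3: 70.8 kHz, 81 kHz.
k=4: 96.1 kHz, 106.3 kHz.
Within [30.8 kHz, 76 kHz]: 45.5 kHz, 55.7 kHz, 70.8 kHz.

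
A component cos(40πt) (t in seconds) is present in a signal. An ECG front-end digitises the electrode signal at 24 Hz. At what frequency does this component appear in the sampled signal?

ω = 40π rad/s → f = ω/(2π) = 20 Hz.
20 Hz > fs/2 = 12 Hz, folds to fs − 20 Hz = 4 Hz.

4 Hz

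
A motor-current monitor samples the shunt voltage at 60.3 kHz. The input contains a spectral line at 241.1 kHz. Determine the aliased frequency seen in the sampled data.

241.1 kHz mod fs = 60.2 kHz.
60.2 kHz > fs/2 = 30.15 kHz, folds to fs − 60.2 kHz = 0.1 kHz.

0.1 kHz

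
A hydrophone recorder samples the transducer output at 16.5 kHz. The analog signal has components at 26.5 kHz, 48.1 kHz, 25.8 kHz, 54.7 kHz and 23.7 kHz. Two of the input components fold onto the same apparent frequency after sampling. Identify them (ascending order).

fs/2 = 8.25 kHz.
26.5 kHz mod fs = 10 kHz.
10 kHz > fs/2 = 8.25 kHz, folds to fs − 10 kHz = 6.5 kHz.
48.1 kHz mod fs = 15.1 kHz.
15.1 kHz > fs/2 = 8.25 kHz, folds to fs − 15.1 kHz = 1.4 kHz.
25.8 kHz mod fs = 9.3 kHz.
9.3 kHz > fs/2 = 8.25 kHz, folds to fs − 9.3 kHz = 7.2 kHz.
54.7 kHz mod fs = 5.2 kHz.
5.2 kHz ≤ fs/2 = 8.25 kHz, appears at 5.2 kHz.
23.7 kHz mod fs = 7.2 kHz.
7.2 kHz ≤ fs/2 = 8.25 kHz, appears at 7.2 kHz.
23.7 kHz and 25.8 kHz both map to 7.2 kHz.

23.7 kHz, 25.8 kHz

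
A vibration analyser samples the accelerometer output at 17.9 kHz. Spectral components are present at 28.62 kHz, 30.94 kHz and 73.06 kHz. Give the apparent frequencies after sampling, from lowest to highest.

1.46 kHz, 4.86 kHz, 7.18 kHz

fs/2 = 8.95 kHz.
28.62 kHz mod fs = 10.72 kHz.
10.72 kHz > fs/2 = 8.95 kHz, folds to fs − 10.72 kHz = 7.18 kHz.
30.94 kHz mod fs = 13.04 kHz.
13.04 kHz > fs/2 = 8.95 kHz, folds to fs − 13.04 kHz = 4.86 kHz.
73.06 kHz mod fs = 1.46 kHz.
1.46 kHz ≤ fs/2 = 8.95 kHz, appears at 1.46 kHz.
Distinct values: {1.46 kHz, 4.86 kHz, 7.18 kHz}.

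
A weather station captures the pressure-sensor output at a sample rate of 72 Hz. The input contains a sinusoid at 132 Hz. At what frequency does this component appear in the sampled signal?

132 Hz mod fs = 60 Hz.
60 Hz > fs/2 = 36 Hz, folds to fs − 60 Hz = 12 Hz.

12 Hz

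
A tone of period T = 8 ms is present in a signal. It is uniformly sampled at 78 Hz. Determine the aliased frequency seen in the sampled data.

T = 8 ms → f = 1/T = 125 Hz.
125 Hz mod fs = 47 Hz.
47 Hz > fs/2 = 39 Hz, folds to fs − 47 Hz = 31 Hz.

31 Hz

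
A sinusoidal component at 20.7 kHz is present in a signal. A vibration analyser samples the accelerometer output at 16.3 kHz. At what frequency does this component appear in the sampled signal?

20.7 kHz mod fs = 4.4 kHz.
4.4 kHz ≤ fs/2 = 8.15 kHz, appears at 4.4 kHz.

4.4 kHz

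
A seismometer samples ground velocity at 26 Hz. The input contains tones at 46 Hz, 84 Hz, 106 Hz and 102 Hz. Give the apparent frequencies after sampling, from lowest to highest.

2 Hz, 6 Hz

fs/2 = 13 Hz.
46 Hz mod fs = 20 Hz.
20 Hz > fs/2 = 13 Hz, folds to fs − 20 Hz = 6 Hz.
84 Hz mod fs = 6 Hz.
6 Hz ≤ fs/2 = 13 Hz, appears at 6 Hz.
106 Hz mod fs = 2 Hz.
2 Hz ≤ fs/2 = 13 Hz, appears at 2 Hz.
102 Hz mod fs = 24 Hz.
24 Hz > fs/2 = 13 Hz, folds to fs − 24 Hz = 2 Hz.
Distinct values: {2 Hz, 6 Hz}.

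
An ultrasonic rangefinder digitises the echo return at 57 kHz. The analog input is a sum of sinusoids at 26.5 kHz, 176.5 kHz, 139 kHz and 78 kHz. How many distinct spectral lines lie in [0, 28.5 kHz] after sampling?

4

fs/2 = 28.5 kHz.
26.5 kHz ≤ fs/2 = 28.5 kHz, passes unchanged.
176.5 kHz mod fs = 5.5 kHz.
5.5 kHz ≤ fs/2 = 28.5 kHz, appears at 5.5 kHz.
139 kHz mod fs = 25 kHz.
25 kHz ≤ fs/2 = 28.5 kHz, appears at 25 kHz.
78 kHz mod fs = 21 kHz.
21 kHz ≤ fs/2 = 28.5 kHz, appears at 21 kHz.
Distinct values: {5.5 kHz, 21 kHz, 25 kHz, 26.5 kHz} → 4.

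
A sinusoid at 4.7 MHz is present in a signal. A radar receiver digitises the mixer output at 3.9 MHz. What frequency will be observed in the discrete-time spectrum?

0.8 MHz

4.7 MHz mod fs = 0.8 MHz.
0.8 MHz ≤ fs/2 = 1.95 MHz, appears at 0.8 MHz.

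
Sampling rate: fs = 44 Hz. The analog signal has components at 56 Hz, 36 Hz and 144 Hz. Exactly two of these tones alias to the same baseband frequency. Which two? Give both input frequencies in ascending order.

fs/2 = 22 Hz.
56 Hz mod fs = 12 Hz.
12 Hz ≤ fs/2 = 22 Hz, appears at 12 Hz.
36 Hz > fs/2 = 22 Hz, folds to fs − 36 Hz = 8 Hz.
144 Hz mod fs = 12 Hz.
12 Hz ≤ fs/2 = 22 Hz, appears at 12 Hz.
56 Hz and 144 Hz both map to 12 Hz.

56 Hz, 144 Hz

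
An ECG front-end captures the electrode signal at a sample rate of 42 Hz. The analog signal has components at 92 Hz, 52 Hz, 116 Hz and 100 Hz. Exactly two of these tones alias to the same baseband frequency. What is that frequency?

fs/2 = 21 Hz.
92 Hz mod fs = 8 Hz.
8 Hz ≤ fs/2 = 21 Hz, appears at 8 Hz.
52 Hz mod fs = 10 Hz.
10 Hz ≤ fs/2 = 21 Hz, appears at 10 Hz.
116 Hz mod fs = 32 Hz.
32 Hz > fs/2 = 21 Hz, folds to fs − 32 Hz = 10 Hz.
100 Hz mod fs = 16 Hz.
16 Hz ≤ fs/2 = 21 Hz, appears at 16 Hz.
52 Hz and 116 Hz both map to 10 Hz.

10 Hz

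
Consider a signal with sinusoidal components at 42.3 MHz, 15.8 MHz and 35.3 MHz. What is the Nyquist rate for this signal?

84.6 MHz

Highest-frequency component: 42.3 MHz.
Nyquist rate = 2 × 42.3 MHz = 84.6 MHz.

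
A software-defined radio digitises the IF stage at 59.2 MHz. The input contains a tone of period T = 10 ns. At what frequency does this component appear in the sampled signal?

18.4 MHz

T = 10 ns → f = 1/T = 100 MHz.
100 MHz mod fs = 40.8 MHz.
40.8 MHz > fs/2 = 29.6 MHz, folds to fs − 40.8 MHz = 18.4 MHz.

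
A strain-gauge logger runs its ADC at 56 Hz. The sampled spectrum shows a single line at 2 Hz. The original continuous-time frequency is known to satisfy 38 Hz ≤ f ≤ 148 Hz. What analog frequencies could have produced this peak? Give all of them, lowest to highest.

54 Hz, 58 Hz, 110 Hz, 114 Hz

Frequencies that alias to 2 Hz are k·fs ± 2 Hz for integer k ≥ 0.
k=0: 2 Hz.
k=1: 54 Hz, 58 Hz.
k=2: 110 Hz, 114 Hz.
k=3: 166 Hz, 170 Hz.
Within [38 Hz, 148 Hz]: 54 Hz, 58 Hz, 110 Hz, 114 Hz.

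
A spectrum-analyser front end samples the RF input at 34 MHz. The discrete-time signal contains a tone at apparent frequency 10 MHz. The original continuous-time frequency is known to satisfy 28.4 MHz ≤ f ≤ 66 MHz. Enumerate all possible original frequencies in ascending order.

Frequencies that alias to 10 MHz are k·fs ± 10 MHz for integer k ≥ 0.
k=0: 10 MHz.
k=1: 24 MHz, 44 MHz.
k=2: 58 MHz, 78 MHz.
k=3: 92 MHz, 112 MHz.
Within [28.4 MHz, 66 MHz]: 44 MHz, 58 MHz.

44 MHz, 58 MHz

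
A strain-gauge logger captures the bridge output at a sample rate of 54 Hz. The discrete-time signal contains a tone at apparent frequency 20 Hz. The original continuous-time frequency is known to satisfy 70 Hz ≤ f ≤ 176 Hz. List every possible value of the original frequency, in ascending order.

74 Hz, 88 Hz, 128 Hz, 142 Hz

Frequencies that alias to 20 Hz are k·fs ± 20 Hz for integer k ≥ 0.
k=0: 20 Hz.
k=1: 34 Hz, 74 Hz.
k=2: 88 Hz, 128 Hz.
k=3: 142 Hz, 182 Hz.
k=4: 196 Hz, 236 Hz.
Within [70 Hz, 176 Hz]: 74 Hz, 88 Hz, 128 Hz, 142 Hz.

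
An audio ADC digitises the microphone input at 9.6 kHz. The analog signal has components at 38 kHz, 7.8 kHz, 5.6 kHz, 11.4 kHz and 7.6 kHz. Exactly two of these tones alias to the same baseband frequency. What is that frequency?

fs/2 = 4.8 kHz.
38 kHz mod fs = 9.2 kHz.
9.2 kHz > fs/2 = 4.8 kHz, folds to fs − 9.2 kHz = 0.4 kHz.
7.8 kHz > fs/2 = 4.8 kHz, folds to fs − 7.8 kHz = 1.8 kHz.
5.6 kHz > fs/2 = 4.8 kHz, folds to fs − 5.6 kHz = 4 kHz.
11.4 kHz mod fs = 1.8 kHz.
1.8 kHz ≤ fs/2 = 4.8 kHz, appears at 1.8 kHz.
7.6 kHz > fs/2 = 4.8 kHz, folds to fs − 7.6 kHz = 2 kHz.
7.8 kHz and 11.4 kHz both map to 1.8 kHz.

1.8 kHz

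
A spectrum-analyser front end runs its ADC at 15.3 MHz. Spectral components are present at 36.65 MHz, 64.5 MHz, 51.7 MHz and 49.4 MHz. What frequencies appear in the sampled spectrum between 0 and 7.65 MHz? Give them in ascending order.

fs/2 = 7.65 MHz.
36.65 MHz mod fs = 6.05 MHz.
6.05 MHz ≤ fs/2 = 7.65 MHz, appears at 6.05 MHz.
64.5 MHz mod fs = 3.3 MHz.
3.3 MHz ≤ fs/2 = 7.65 MHz, appears at 3.3 MHz.
51.7 MHz mod fs = 5.8 MHz.
5.8 MHz ≤ fs/2 = 7.65 MHz, appears at 5.8 MHz.
49.4 MHz mod fs = 3.5 MHz.
3.5 MHz ≤ fs/2 = 7.65 MHz, appears at 3.5 MHz.
Distinct values: {3.3 MHz, 3.5 MHz, 5.8 MHz, 6.05 MHz}.

3.3 MHz, 3.5 MHz, 5.8 MHz, 6.05 MHz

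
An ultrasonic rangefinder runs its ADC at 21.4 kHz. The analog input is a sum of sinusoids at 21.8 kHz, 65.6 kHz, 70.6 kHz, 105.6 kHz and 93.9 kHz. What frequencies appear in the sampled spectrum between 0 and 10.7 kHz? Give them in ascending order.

0.4 kHz, 1.4 kHz, 6.4 kHz, 8.3 kHz

fs/2 = 10.7 kHz.
21.8 kHz mod fs = 0.4 kHz.
0.4 kHz ≤ fs/2 = 10.7 kHz, appears at 0.4 kHz.
65.6 kHz mod fs = 1.4 kHz.
1.4 kHz ≤ fs/2 = 10.7 kHz, appears at 1.4 kHz.
70.6 kHz mod fs = 6.4 kHz.
6.4 kHz ≤ fs/2 = 10.7 kHz, appears at 6.4 kHz.
105.6 kHz mod fs = 20 kHz.
20 kHz > fs/2 = 10.7 kHz, folds to fs − 20 kHz = 1.4 kHz.
93.9 kHz mod fs = 8.3 kHz.
8.3 kHz ≤ fs/2 = 10.7 kHz, appears at 8.3 kHz.
Distinct values: {0.4 kHz, 1.4 kHz, 6.4 kHz, 8.3 kHz}.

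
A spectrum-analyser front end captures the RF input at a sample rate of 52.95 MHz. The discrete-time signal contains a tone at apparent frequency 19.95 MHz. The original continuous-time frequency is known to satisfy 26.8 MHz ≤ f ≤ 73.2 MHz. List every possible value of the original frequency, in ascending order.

33 MHz, 72.9 MHz

Frequencies that alias to 19.95 MHz are k·fs ± 19.95 MHz for integer k ≥ 0.
k=0: 19.95 MHz.
k=1: 33 MHz, 72.9 MHz.
k=2: 85.95 MHz, 125.85 MHz.
Within [26.8 MHz, 73.2 MHz]: 33 MHz, 72.9 MHz.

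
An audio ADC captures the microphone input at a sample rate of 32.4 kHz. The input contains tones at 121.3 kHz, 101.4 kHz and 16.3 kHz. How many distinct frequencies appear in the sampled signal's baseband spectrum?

fs/2 = 16.2 kHz.
121.3 kHz mod fs = 24.1 kHz.
24.1 kHz > fs/2 = 16.2 kHz, folds to fs − 24.1 kHz = 8.3 kHz.
101.4 kHz mod fs = 4.2 kHz.
4.2 kHz ≤ fs/2 = 16.2 kHz, appears at 4.2 kHz.
16.3 kHz > fs/2 = 16.2 kHz, folds to fs − 16.3 kHz = 16.1 kHz.
Distinct values: {4.2 kHz, 8.3 kHz, 16.1 kHz} → 3.

3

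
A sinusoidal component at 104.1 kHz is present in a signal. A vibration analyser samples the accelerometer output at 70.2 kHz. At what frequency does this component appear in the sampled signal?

104.1 kHz mod fs = 33.9 kHz.
33.9 kHz ≤ fs/2 = 35.1 kHz, appears at 33.9 kHz.

33.9 kHz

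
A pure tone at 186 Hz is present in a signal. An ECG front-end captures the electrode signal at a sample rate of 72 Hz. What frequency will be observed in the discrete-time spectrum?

186 Hz mod fs = 42 Hz.
42 Hz > fs/2 = 36 Hz, folds to fs − 42 Hz = 30 Hz.

30 Hz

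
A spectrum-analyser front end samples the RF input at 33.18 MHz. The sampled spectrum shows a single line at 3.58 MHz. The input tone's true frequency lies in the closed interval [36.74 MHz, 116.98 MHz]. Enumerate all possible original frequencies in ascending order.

36.76 MHz, 62.78 MHz, 69.94 MHz, 95.96 MHz, 103.12 MHz

Frequencies that alias to 3.58 MHz are k·fs ± 3.58 MHz for integer k ≥ 0.
k=0: 3.58 MHz.
k=1: 29.6 MHz, 36.76 MHz.
k=2: 62.78 MHz, 69.94 MHz.
k=3: 95.96 MHz, 103.12 MHz.
k=4: 129.14 MHz, 136.3 MHz.
Within [36.74 MHz, 116.98 MHz]: 36.76 MHz, 62.78 MHz, 69.94 MHz, 95.96 MHz, 103.12 MHz.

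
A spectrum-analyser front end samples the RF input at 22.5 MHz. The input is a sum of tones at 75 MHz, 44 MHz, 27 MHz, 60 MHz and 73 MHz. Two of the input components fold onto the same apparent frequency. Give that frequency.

fs/2 = 11.25 MHz.
75 MHz mod fs = 7.5 MHz.
7.5 MHz ≤ fs/2 = 11.25 MHz, appears at 7.5 MHz.
44 MHz mod fs = 21.5 MHz.
21.5 MHz > fs/2 = 11.25 MHz, folds to fs − 21.5 MHz = 1 MHz.
27 MHz mod fs = 4.5 MHz.
4.5 MHz ≤ fs/2 = 11.25 MHz, appears at 4.5 MHz.
60 MHz mod fs = 15 MHz.
15 MHz > fs/2 = 11.25 MHz, folds to fs − 15 MHz = 7.5 MHz.
73 MHz mod fs = 5.5 MHz.
5.5 MHz ≤ fs/2 = 11.25 MHz, appears at 5.5 MHz.
60 MHz and 75 MHz both map to 7.5 MHz.

7.5 MHz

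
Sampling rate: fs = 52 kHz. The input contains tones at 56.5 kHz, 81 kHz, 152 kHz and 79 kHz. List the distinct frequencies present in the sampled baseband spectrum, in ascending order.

4 kHz, 4.5 kHz, 23 kHz, 25 kHz

fs/2 = 26 kHz.
56.5 kHz mod fs = 4.5 kHz.
4.5 kHz ≤ fs/2 = 26 kHz, appears at 4.5 kHz.
81 kHz mod fs = 29 kHz.
29 kHz > fs/2 = 26 kHz, folds to fs − 29 kHz = 23 kHz.
152 kHz mod fs = 48 kHz.
48 kHz > fs/2 = 26 kHz, folds to fs − 48 kHz = 4 kHz.
79 kHz mod fs = 27 kHz.
27 kHz > fs/2 = 26 kHz, folds to fs − 27 kHz = 25 kHz.
Distinct values: {4 kHz, 4.5 kHz, 23 kHz, 25 kHz}.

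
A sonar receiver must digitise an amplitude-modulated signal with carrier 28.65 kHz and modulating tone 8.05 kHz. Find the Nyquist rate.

AM sidebands sit at fc ± fm = 20.6 kHz and 36.7 kHz.
Highest-frequency component: 36.7 kHz.
Nyquist rate = 2 × 36.7 kHz = 73.4 kHz.

73.4 kHz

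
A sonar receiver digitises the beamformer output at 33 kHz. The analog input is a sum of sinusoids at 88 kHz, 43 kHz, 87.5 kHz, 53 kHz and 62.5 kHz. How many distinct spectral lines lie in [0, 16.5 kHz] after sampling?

fs/2 = 16.5 kHz.
88 kHz mod fs = 22 kHz.
22 kHz > fs/2 = 16.5 kHz, folds to fs − 22 kHz = 11 kHz.
43 kHz mod fs = 10 kHz.
10 kHz ≤ fs/2 = 16.5 kHz, appears at 10 kHz.
87.5 kHz mod fs = 21.5 kHz.
21.5 kHz > fs/2 = 16.5 kHz, folds to fs − 21.5 kHz = 11.5 kHz.
53 kHz mod fs = 20 kHz.
20 kHz > fs/2 = 16.5 kHz, folds to fs − 20 kHz = 13 kHz.
62.5 kHz mod fs = 29.5 kHz.
29.5 kHz > fs/2 = 16.5 kHz, folds to fs − 29.5 kHz = 3.5 kHz.
Distinct values: {3.5 kHz, 10 kHz, 11 kHz, 11.5 kHz, 13 kHz} → 5.

5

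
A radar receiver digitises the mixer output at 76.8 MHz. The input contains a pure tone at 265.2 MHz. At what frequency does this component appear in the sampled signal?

265.2 MHz mod fs = 34.8 MHz.
34.8 MHz ≤ fs/2 = 38.4 MHz, appears at 34.8 MHz.

34.8 MHz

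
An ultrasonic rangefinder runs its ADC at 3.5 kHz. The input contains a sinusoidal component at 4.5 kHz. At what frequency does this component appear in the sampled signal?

1 kHz

4.5 kHz mod fs = 1 kHz.
1 kHz ≤ fs/2 = 1.75 kHz, appears at 1 kHz.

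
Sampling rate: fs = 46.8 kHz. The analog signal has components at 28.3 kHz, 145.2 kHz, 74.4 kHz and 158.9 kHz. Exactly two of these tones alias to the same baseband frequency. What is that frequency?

fs/2 = 23.4 kHz.
28.3 kHz > fs/2 = 23.4 kHz, folds to fs − 28.3 kHz = 18.5 kHz.
145.2 kHz mod fs = 4.8 kHz.
4.8 kHz ≤ fs/2 = 23.4 kHz, appears at 4.8 kHz.
74.4 kHz mod fs = 27.6 kHz.
27.6 kHz > fs/2 = 23.4 kHz, folds to fs − 27.6 kHz = 19.2 kHz.
158.9 kHz mod fs = 18.5 kHz.
18.5 kHz ≤ fs/2 = 23.4 kHz, appears at 18.5 kHz.
28.3 kHz and 158.9 kHz both map to 18.5 kHz.

18.5 kHz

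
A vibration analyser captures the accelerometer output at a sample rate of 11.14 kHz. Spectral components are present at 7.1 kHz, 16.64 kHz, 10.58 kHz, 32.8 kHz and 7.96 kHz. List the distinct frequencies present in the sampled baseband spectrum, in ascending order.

0.56 kHz, 0.62 kHz, 3.18 kHz, 4.04 kHz, 5.5 kHz

fs/2 = 5.57 kHz.
7.1 kHz > fs/2 = 5.57 kHz, folds to fs − 7.1 kHz = 4.04 kHz.
16.64 kHz mod fs = 5.5 kHz.
5.5 kHz ≤ fs/2 = 5.57 kHz, appears at 5.5 kHz.
10.58 kHz > fs/2 = 5.57 kHz, folds to fs − 10.58 kHz = 0.56 kHz.
32.8 kHz mod fs = 10.52 kHz.
10.52 kHz > fs/2 = 5.57 kHz, folds to fs − 10.52 kHz = 0.62 kHz.
7.96 kHz > fs/2 = 5.57 kHz, folds to fs − 7.96 kHz = 3.18 kHz.
Distinct values: {0.56 kHz, 0.62 kHz, 3.18 kHz, 4.04 kHz, 5.5 kHz}.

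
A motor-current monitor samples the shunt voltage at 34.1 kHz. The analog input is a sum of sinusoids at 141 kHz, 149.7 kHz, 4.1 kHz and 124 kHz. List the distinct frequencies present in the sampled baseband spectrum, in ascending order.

4.1 kHz, 4.6 kHz, 12.4 kHz, 13.3 kHz

fs/2 = 17.05 kHz.
141 kHz mod fs = 4.6 kHz.
4.6 kHz ≤ fs/2 = 17.05 kHz, appears at 4.6 kHz.
149.7 kHz mod fs = 13.3 kHz.
13.3 kHz ≤ fs/2 = 17.05 kHz, appears at 13.3 kHz.
4.1 kHz ≤ fs/2 = 17.05 kHz, passes unchanged.
124 kHz mod fs = 21.7 kHz.
21.7 kHz > fs/2 = 17.05 kHz, folds to fs − 21.7 kHz = 12.4 kHz.
Distinct values: {4.1 kHz, 4.6 kHz, 12.4 kHz, 13.3 kHz}.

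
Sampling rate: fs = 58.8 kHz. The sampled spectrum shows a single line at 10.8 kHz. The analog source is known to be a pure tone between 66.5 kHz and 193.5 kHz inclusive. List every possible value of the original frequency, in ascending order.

69.6 kHz, 106.8 kHz, 128.4 kHz, 165.6 kHz, 187.2 kHz

Frequencies that alias to 10.8 kHz are k·fs ± 10.8 kHz for integer k ≥ 0.
k=0: 10.8 kHz.
k=1: 48 kHz, 69.6 kHz.
k=2: 106.8 kHz, 128.4 kHz.
k=3: 165.6 kHz, 187.2 kHz.
k=4: 224.4 kHz, 246 kHz.
Within [66.5 kHz, 193.5 kHz]: 69.6 kHz, 106.8 kHz, 128.4 kHz, 165.6 kHz, 187.2 kHz.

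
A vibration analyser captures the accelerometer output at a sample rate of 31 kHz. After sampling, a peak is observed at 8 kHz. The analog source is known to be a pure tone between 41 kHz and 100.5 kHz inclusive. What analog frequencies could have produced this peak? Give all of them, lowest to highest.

Frequencies that alias to 8 kHz are k·fs ± 8 kHz for integer k ≥ 0.
k=0: 8 kHz.
k=1: 23 kHz, 39 kHz.
k=2: 54 kHz, 70 kHz.
k=3: 85 kHz, 101 kHz.
k=4: 116 kHz, 132 kHz.
Within [41 kHz, 100.5 kHz]: 54 kHz, 70 kHz, 85 kHz.

54 kHz, 70 kHz, 85 kHz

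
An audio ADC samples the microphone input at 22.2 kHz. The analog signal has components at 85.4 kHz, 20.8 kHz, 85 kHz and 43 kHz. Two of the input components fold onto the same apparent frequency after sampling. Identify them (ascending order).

20.8 kHz, 43 kHz

fs/2 = 11.1 kHz.
85.4 kHz mod fs = 18.8 kHz.
18.8 kHz > fs/2 = 11.1 kHz, folds to fs − 18.8 kHz = 3.4 kHz.
20.8 kHz > fs/2 = 11.1 kHz, folds to fs − 20.8 kHz = 1.4 kHz.
85 kHz mod fs = 18.4 kHz.
18.4 kHz > fs/2 = 11.1 kHz, folds to fs − 18.4 kHz = 3.8 kHz.
43 kHz mod fs = 20.8 kHz.
20.8 kHz > fs/2 = 11.1 kHz, folds to fs − 20.8 kHz = 1.4 kHz.
20.8 kHz and 43 kHz both map to 1.4 kHz.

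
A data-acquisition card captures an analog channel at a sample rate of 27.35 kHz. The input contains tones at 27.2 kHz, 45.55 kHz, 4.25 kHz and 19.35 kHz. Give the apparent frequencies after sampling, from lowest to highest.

0.15 kHz, 4.25 kHz, 8 kHz, 9.15 kHz

fs/2 = 13.675 kHz.
27.2 kHz > fs/2 = 13.675 kHz, folds to fs − 27.2 kHz = 0.15 kHz.
45.55 kHz mod fs = 18.2 kHz.
18.2 kHz > fs/2 = 13.675 kHz, folds to fs − 18.2 kHz = 9.15 kHz.
4.25 kHz ≤ fs/2 = 13.675 kHz, passes unchanged.
19.35 kHz > fs/2 = 13.675 kHz, folds to fs − 19.35 kHz = 8 kHz.
Distinct values: {0.15 kHz, 4.25 kHz, 8 kHz, 9.15 kHz}.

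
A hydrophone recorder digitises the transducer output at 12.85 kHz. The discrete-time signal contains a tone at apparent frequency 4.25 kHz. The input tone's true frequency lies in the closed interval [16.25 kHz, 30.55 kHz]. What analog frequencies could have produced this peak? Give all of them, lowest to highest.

17.1 kHz, 21.45 kHz, 29.95 kHz

Frequencies that alias to 4.25 kHz are k·fs ± 4.25 kHz for integer k ≥ 0.
k=0: 4.25 kHz.
k=1: 8.6 kHz, 17.1 kHz.
k=2: 21.45 kHz, 29.95 kHz.
k=3: 34.3 kHz, 42.8 kHz.
Within [16.25 kHz, 30.55 kHz]: 17.1 kHz, 21.45 kHz, 29.95 kHz.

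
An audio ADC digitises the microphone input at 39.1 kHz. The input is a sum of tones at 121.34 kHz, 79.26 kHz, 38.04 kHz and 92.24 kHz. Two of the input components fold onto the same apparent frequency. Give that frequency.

fs/2 = 19.55 kHz.
121.34 kHz mod fs = 4.04 kHz.
4.04 kHz ≤ fs/2 = 19.55 kHz, appears at 4.04 kHz.
79.26 kHz mod fs = 1.06 kHz.
1.06 kHz ≤ fs/2 = 19.55 kHz, appears at 1.06 kHz.
38.04 kHz > fs/2 = 19.55 kHz, folds to fs − 38.04 kHz = 1.06 kHz.
92.24 kHz mod fs = 14.04 kHz.
14.04 kHz ≤ fs/2 = 19.55 kHz, appears at 14.04 kHz.
38.04 kHz and 79.26 kHz both map to 1.06 kHz.

1.06 kHz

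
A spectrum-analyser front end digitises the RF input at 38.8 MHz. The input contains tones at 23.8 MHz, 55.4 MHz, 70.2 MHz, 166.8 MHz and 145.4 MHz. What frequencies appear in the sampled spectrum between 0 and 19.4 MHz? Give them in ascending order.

fs/2 = 19.4 MHz.
23.8 MHz > fs/2 = 19.4 MHz, folds to fs − 23.8 MHz = 15 MHz.
55.4 MHz mod fs = 16.6 MHz.
16.6 MHz ≤ fs/2 = 19.4 MHz, appears at 16.6 MHz.
70.2 MHz mod fs = 31.4 MHz.
31.4 MHz > fs/2 = 19.4 MHz, folds to fs − 31.4 MHz = 7.4 MHz.
166.8 MHz mod fs = 11.6 MHz.
11.6 MHz ≤ fs/2 = 19.4 MHz, appears at 11.6 MHz.
145.4 MHz mod fs = 29 MHz.
29 MHz > fs/2 = 19.4 MHz, folds to fs − 29 MHz = 9.8 MHz.
Distinct values: {7.4 MHz, 9.8 MHz, 11.6 MHz, 15 MHz, 16.6 MHz}.

7.4 MHz, 9.8 MHz, 11.6 MHz, 15 MHz, 16.6 MHz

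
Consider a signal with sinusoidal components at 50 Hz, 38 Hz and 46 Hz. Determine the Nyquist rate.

100 Hz

Highest-frequency component: 50 Hz.
Nyquist rate = 2 × 50 Hz = 100 Hz.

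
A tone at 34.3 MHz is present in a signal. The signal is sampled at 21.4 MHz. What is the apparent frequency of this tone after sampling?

8.5 MHz

34.3 MHz mod fs = 12.9 MHz.
12.9 MHz > fs/2 = 10.7 MHz, folds to fs − 12.9 MHz = 8.5 MHz.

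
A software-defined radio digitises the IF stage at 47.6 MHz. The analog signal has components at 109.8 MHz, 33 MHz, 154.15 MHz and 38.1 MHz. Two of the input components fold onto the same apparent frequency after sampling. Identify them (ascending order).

33 MHz, 109.8 MHz

fs/2 = 23.8 MHz.
109.8 MHz mod fs = 14.6 MHz.
14.6 MHz ≤ fs/2 = 23.8 MHz, appears at 14.6 MHz.
33 MHz > fs/2 = 23.8 MHz, folds to fs − 33 MHz = 14.6 MHz.
154.15 MHz mod fs = 11.35 MHz.
11.35 MHz ≤ fs/2 = 23.8 MHz, appears at 11.35 MHz.
38.1 MHz > fs/2 = 23.8 MHz, folds to fs − 38.1 MHz = 9.5 MHz.
33 MHz and 109.8 MHz both map to 14.6 MHz.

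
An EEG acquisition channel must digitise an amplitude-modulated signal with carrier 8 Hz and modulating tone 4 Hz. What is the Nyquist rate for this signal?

AM sidebands sit at fc ± fm = 4 Hz and 12 Hz.
Highest-frequency component: 12 Hz.
Nyquist rate = 2 × 12 Hz = 24 Hz.

24 Hz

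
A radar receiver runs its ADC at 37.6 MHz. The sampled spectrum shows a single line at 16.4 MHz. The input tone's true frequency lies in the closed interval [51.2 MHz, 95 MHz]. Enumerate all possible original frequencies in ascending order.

54 MHz, 58.8 MHz, 91.6 MHz

Frequencies that alias to 16.4 MHz are k·fs ± 16.4 MHz for integer k ≥ 0.
k=0: 16.4 MHz.
k=1: 21.2 MHz, 54 MHz.
k=2: 58.8 MHz, 91.6 MHz.
k=3: 96.4 MHz, 129.2 MHz.
Within [51.2 MHz, 95 MHz]: 54 MHz, 58.8 MHz, 91.6 MHz.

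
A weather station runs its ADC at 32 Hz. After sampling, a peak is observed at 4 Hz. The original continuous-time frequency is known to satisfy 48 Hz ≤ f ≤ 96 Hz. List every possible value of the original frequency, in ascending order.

60 Hz, 68 Hz, 92 Hz

Frequencies that alias to 4 Hz are k·fs ± 4 Hz for integer k ≥ 0.
k=0: 4 Hz.
k=1: 28 Hz, 36 Hz.
k=2: 60 Hz, 68 Hz.
k=3: 92 Hz, 100 Hz.
k=4: 124 Hz, 132 Hz.
Within [48 Hz, 96 Hz]: 60 Hz, 68 Hz, 92 Hz.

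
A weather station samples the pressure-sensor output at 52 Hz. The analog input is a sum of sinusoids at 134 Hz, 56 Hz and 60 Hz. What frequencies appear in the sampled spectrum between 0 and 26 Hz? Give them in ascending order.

fs/2 = 26 Hz.
134 Hz mod fs = 30 Hz.
30 Hz > fs/2 = 26 Hz, folds to fs − 30 Hz = 22 Hz.
56 Hz mod fs = 4 Hz.
4 Hz ≤ fs/2 = 26 Hz, appears at 4 Hz.
60 Hz mod fs = 8 Hz.
8 Hz ≤ fs/2 = 26 Hz, appears at 8 Hz.
Distinct values: {4 Hz, 8 Hz, 22 Hz}.

4 Hz, 8 Hz, 22 Hz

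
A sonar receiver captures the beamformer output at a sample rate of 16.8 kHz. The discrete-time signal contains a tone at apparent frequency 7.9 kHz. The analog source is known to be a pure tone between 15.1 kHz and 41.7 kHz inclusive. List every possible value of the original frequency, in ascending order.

Frequencies that alias to 7.9 kHz are k·fs ± 7.9 kHz for integer k ≥ 0.
k=0: 7.9 kHz.
k=1: 8.9 kHz, 24.7 kHz.
k=2: 25.7 kHz, 41.5 kHz.
k=3: 42.5 kHz, 58.3 kHz.
Within [15.1 kHz, 41.7 kHz]: 24.7 kHz, 25.7 kHz, 41.5 kHz.

24.7 kHz, 25.7 kHz, 41.5 kHz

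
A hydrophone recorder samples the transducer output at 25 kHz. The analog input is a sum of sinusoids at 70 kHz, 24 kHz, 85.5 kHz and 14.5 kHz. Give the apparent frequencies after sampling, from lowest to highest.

fs/2 = 12.5 kHz.
70 kHz mod fs = 20 kHz.
20 kHz > fs/2 = 12.5 kHz, folds to fs − 20 kHz = 5 kHz.
24 kHz > fs/2 = 12.5 kHz, folds to fs − 24 kHz = 1 kHz.
85.5 kHz mod fs = 10.5 kHz.
10.5 kHz ≤ fs/2 = 12.5 kHz, appears at 10.5 kHz.
14.5 kHz > fs/2 = 12.5 kHz, folds to fs − 14.5 kHz = 10.5 kHz.
Distinct values: {1 kHz, 5 kHz, 10.5 kHz}.

1 kHz, 5 kHz, 10.5 kHz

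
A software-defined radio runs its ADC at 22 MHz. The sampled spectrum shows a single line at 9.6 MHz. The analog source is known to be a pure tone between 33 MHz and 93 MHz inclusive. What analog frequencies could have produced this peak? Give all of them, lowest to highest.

34.4 MHz, 53.6 MHz, 56.4 MHz, 75.6 MHz, 78.4 MHz

Frequencies that alias to 9.6 MHz are k·fs ± 9.6 MHz for integer k ≥ 0.
k=0: 9.6 MHz.
k=1: 12.4 MHz, 31.6 MHz.
k=2: 34.4 MHz, 53.6 MHz.
k=3: 56.4 MHz, 75.6 MHz.
k=4: 78.4 MHz, 97.6 MHz.
k=5: 100.4 MHz, 119.6 MHz.
Within [33 MHz, 93 MHz]: 34.4 MHz, 53.6 MHz, 56.4 MHz, 75.6 MHz, 78.4 MHz.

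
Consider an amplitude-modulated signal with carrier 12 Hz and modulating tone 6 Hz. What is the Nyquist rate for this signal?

AM sidebands sit at fc ± fm = 6 Hz and 18 Hz.
Highest-frequency component: 18 Hz.
Nyquist rate = 2 × 18 Hz = 36 Hz.

36 Hz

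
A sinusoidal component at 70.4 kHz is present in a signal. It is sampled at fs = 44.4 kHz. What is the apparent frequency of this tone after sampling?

70.4 kHz mod fs = 26 kHz.
26 kHz > fs/2 = 22.2 kHz, folds to fs − 26 kHz = 18.4 kHz.

18.4 kHz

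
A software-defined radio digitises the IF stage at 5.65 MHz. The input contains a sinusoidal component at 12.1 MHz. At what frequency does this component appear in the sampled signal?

0.8 MHz

12.1 MHz mod fs = 0.8 MHz.
0.8 MHz ≤ fs/2 = 2.825 MHz, appears at 0.8 MHz.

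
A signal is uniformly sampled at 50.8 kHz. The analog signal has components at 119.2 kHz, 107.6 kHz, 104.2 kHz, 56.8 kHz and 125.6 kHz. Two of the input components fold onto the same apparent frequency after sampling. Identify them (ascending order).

56.8 kHz, 107.6 kHz

fs/2 = 25.4 kHz.
119.2 kHz mod fs = 17.6 kHz.
17.6 kHz ≤ fs/2 = 25.4 kHz, appears at 17.6 kHz.
107.6 kHz mod fs = 6 kHz.
6 kHz ≤ fs/2 = 25.4 kHz, appears at 6 kHz.
104.2 kHz mod fs = 2.6 kHz.
2.6 kHz ≤ fs/2 = 25.4 kHz, appears at 2.6 kHz.
56.8 kHz mod fs = 6 kHz.
6 kHz ≤ fs/2 = 25.4 kHz, appears at 6 kHz.
125.6 kHz mod fs = 24 kHz.
24 kHz ≤ fs/2 = 25.4 kHz, appears at 24 kHz.
56.8 kHz and 107.6 kHz both map to 6 kHz.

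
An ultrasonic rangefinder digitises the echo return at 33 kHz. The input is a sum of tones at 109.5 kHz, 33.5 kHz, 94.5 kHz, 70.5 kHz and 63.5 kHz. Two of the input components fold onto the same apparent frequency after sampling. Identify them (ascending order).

70.5 kHz, 94.5 kHz

fs/2 = 16.5 kHz.
109.5 kHz mod fs = 10.5 kHz.
10.5 kHz ≤ fs/2 = 16.5 kHz, appears at 10.5 kHz.
33.5 kHz mod fs = 0.5 kHz.
0.5 kHz ≤ fs/2 = 16.5 kHz, appears at 0.5 kHz.
94.5 kHz mod fs = 28.5 kHz.
28.5 kHz > fs/2 = 16.5 kHz, folds to fs − 28.5 kHz = 4.5 kHz.
70.5 kHz mod fs = 4.5 kHz.
4.5 kHz ≤ fs/2 = 16.5 kHz, appears at 4.5 kHz.
63.5 kHz mod fs = 30.5 kHz.
30.5 kHz > fs/2 = 16.5 kHz, folds to fs − 30.5 kHz = 2.5 kHz.
70.5 kHz and 94.5 kHz both map to 4.5 kHz.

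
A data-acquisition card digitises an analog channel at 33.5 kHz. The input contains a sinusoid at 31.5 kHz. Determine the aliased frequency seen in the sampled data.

31.5 kHz > fs/2 = 16.75 kHz, folds to fs − 31.5 kHz = 2 kHz.

2 kHz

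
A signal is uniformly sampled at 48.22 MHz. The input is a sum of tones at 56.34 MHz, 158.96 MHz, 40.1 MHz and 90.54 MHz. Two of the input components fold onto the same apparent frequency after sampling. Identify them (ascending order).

40.1 MHz, 56.34 MHz

fs/2 = 24.11 MHz.
56.34 MHz mod fs = 8.12 MHz.
8.12 MHz ≤ fs/2 = 24.11 MHz, appears at 8.12 MHz.
158.96 MHz mod fs = 14.3 MHz.
14.3 MHz ≤ fs/2 = 24.11 MHz, appears at 14.3 MHz.
40.1 MHz > fs/2 = 24.11 MHz, folds to fs − 40.1 MHz = 8.12 MHz.
90.54 MHz mod fs = 42.32 MHz.
42.32 MHz > fs/2 = 24.11 MHz, folds to fs − 42.32 MHz = 5.9 MHz.
40.1 MHz and 56.34 MHz both map to 8.12 MHz.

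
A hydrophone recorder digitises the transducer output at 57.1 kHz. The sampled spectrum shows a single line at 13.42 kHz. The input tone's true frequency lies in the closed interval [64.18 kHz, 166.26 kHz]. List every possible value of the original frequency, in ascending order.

Frequencies that alias to 13.42 kHz are k·fs ± 13.42 kHz for integer k ≥ 0.
k=0: 13.42 kHz.
k=1: 43.68 kHz, 70.52 kHz.
k=2: 100.78 kHz, 127.62 kHz.
k=3: 157.88 kHz, 184.72 kHz.
k=4: 214.98 kHz, 241.82 kHz.
Within [64.18 kHz, 166.26 kHz]: 70.52 kHz, 100.78 kHz, 127.62 kHz, 157.88 kHz.

70.52 kHz, 100.78 kHz, 127.62 kHz, 157.88 kHz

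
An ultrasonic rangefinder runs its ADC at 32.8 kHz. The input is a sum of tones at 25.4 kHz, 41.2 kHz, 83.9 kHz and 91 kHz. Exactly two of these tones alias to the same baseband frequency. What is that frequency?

fs/2 = 16.4 kHz.
25.4 kHz > fs/2 = 16.4 kHz, folds to fs − 25.4 kHz = 7.4 kHz.
41.2 kHz mod fs = 8.4 kHz.
8.4 kHz ≤ fs/2 = 16.4 kHz, appears at 8.4 kHz.
83.9 kHz mod fs = 18.3 kHz.
18.3 kHz > fs/2 = 16.4 kHz, folds to fs − 18.3 kHz = 14.5 kHz.
91 kHz mod fs = 25.4 kHz.
25.4 kHz > fs/2 = 16.4 kHz, folds to fs − 25.4 kHz = 7.4 kHz.
25.4 kHz and 91 kHz both map to 7.4 kHz.

7.4 kHz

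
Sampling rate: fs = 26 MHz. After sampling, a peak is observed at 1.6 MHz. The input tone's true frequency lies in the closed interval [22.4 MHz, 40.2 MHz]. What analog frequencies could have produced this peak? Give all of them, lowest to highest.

24.4 MHz, 27.6 MHz

Frequencies that alias to 1.6 MHz are k·fs ± 1.6 MHz for integer k ≥ 0.
k=0: 1.6 MHz.
k=1: 24.4 MHz, 27.6 MHz.
k=2: 50.4 MHz, 53.6 MHz.
Within [22.4 MHz, 40.2 MHz]: 24.4 MHz, 27.6 MHz.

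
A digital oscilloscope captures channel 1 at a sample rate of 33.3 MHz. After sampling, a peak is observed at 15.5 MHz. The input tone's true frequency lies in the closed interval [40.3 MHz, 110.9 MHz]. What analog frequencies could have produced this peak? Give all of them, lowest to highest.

48.8 MHz, 51.1 MHz, 82.1 MHz, 84.4 MHz

Frequencies that alias to 15.5 MHz are k·fs ± 15.5 MHz for integer k ≥ 0.
k=0: 15.5 MHz.
k=1: 17.8 MHz, 48.8 MHz.
k=2: 51.1 MHz, 82.1 MHz.
k=3: 84.4 MHz, 115.4 MHz.
k=4: 117.7 MHz, 148.7 MHz.
Within [40.3 MHz, 110.9 MHz]: 48.8 MHz, 51.1 MHz, 82.1 MHz, 84.4 MHz.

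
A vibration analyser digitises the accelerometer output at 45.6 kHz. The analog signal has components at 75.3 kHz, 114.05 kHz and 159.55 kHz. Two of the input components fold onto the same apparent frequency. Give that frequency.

22.75 kHz

fs/2 = 22.8 kHz.
75.3 kHz mod fs = 29.7 kHz.
29.7 kHz > fs/2 = 22.8 kHz, folds to fs − 29.7 kHz = 15.9 kHz.
114.05 kHz mod fs = 22.85 kHz.
22.85 kHz > fs/2 = 22.8 kHz, folds to fs − 22.85 kHz = 22.75 kHz.
159.55 kHz mod fs = 22.75 kHz.
22.75 kHz ≤ fs/2 = 22.8 kHz, appears at 22.75 kHz.
114.05 kHz and 159.55 kHz both map to 22.75 kHz.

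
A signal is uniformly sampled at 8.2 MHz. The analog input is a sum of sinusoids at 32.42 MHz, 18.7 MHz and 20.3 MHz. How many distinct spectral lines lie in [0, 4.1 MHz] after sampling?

3

fs/2 = 4.1 MHz.
32.42 MHz mod fs = 7.82 MHz.
7.82 MHz > fs/2 = 4.1 MHz, folds to fs − 7.82 MHz = 0.38 MHz.
18.7 MHz mod fs = 2.3 MHz.
2.3 MHz ≤ fs/2 = 4.1 MHz, appears at 2.3 MHz.
20.3 MHz mod fs = 3.9 MHz.
3.9 MHz ≤ fs/2 = 4.1 MHz, appears at 3.9 MHz.
Distinct values: {0.38 MHz, 2.3 MHz, 3.9 MHz} → 3.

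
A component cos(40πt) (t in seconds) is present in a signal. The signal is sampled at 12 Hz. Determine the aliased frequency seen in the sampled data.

ω = 40π rad/s → f = ω/(2π) = 20 Hz.
20 Hz mod fs = 8 Hz.
8 Hz > fs/2 = 6 Hz, folds to fs − 8 Hz = 4 Hz.

4 Hz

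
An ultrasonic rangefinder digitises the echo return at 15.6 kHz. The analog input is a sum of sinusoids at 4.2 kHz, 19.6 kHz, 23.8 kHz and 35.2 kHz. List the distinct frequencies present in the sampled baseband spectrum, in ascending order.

fs/2 = 7.8 kHz.
4.2 kHz ≤ fs/2 = 7.8 kHz, passes unchanged.
19.6 kHz mod fs = 4 kHz.
4 kHz ≤ fs/2 = 7.8 kHz, appears at 4 kHz.
23.8 kHz mod fs = 8.2 kHz.
8.2 kHz > fs/2 = 7.8 kHz, folds to fs − 8.2 kHz = 7.4 kHz.
35.2 kHz mod fs = 4 kHz.
4 kHz ≤ fs/2 = 7.8 kHz, appears at 4 kHz.
Distinct values: {4 kHz, 4.2 kHz, 7.4 kHz}.

4 kHz, 4.2 kHz, 7.4 kHz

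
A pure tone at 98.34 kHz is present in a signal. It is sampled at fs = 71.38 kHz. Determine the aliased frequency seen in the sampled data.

98.34 kHz mod fs = 26.96 kHz.
26.96 kHz ≤ fs/2 = 35.69 kHz, appears at 26.96 kHz.

26.96 kHz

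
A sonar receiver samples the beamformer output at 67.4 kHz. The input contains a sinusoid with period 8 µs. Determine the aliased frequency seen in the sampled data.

T = 8 µs → f = 1/T = 125 kHz.
125 kHz mod fs = 57.6 kHz.
57.6 kHz > fs/2 = 33.7 kHz, folds to fs − 57.6 kHz = 9.8 kHz.

9.8 kHz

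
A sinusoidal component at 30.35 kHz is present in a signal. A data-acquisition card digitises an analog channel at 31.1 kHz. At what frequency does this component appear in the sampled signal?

0.75 kHz

30.35 kHz > fs/2 = 15.55 kHz, folds to fs − 30.35 kHz = 0.75 kHz.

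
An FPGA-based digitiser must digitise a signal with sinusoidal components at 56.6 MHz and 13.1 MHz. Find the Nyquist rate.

Highest-frequency component: 56.6 MHz.
Nyquist rate = 2 × 56.6 MHz = 113.2 MHz.

113.2 MHz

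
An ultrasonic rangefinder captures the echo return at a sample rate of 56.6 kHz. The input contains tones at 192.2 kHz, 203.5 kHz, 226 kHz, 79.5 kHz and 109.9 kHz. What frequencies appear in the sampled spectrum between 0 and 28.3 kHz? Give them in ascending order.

0.4 kHz, 3.3 kHz, 22.4 kHz, 22.9 kHz

fs/2 = 28.3 kHz.
192.2 kHz mod fs = 22.4 kHz.
22.4 kHz ≤ fs/2 = 28.3 kHz, appears at 22.4 kHz.
203.5 kHz mod fs = 33.7 kHz.
33.7 kHz > fs/2 = 28.3 kHz, folds to fs − 33.7 kHz = 22.9 kHz.
226 kHz mod fs = 56.2 kHz.
56.2 kHz > fs/2 = 28.3 kHz, folds to fs − 56.2 kHz = 0.4 kHz.
79.5 kHz mod fs = 22.9 kHz.
22.9 kHz ≤ fs/2 = 28.3 kHz, appears at 22.9 kHz.
109.9 kHz mod fs = 53.3 kHz.
53.3 kHz > fs/2 = 28.3 kHz, folds to fs − 53.3 kHz = 3.3 kHz.
Distinct values: {0.4 kHz, 3.3 kHz, 22.4 kHz, 22.9 kHz}.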